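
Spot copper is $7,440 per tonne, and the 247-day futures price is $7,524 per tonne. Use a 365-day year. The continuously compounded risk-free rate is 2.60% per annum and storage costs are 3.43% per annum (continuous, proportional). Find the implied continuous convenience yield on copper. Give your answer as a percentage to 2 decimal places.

4.37%

F = S·e^((r+u−y)T) ⇒ (r+u−y) = ln(F/S)/T
ln(7524/7440) = 0.011227; /T ⇒ 0.016591
y = r + u − ln(F/S)/T = 0.0260 + 0.0343 − 0.016591 = 0.043709
y = 4.37%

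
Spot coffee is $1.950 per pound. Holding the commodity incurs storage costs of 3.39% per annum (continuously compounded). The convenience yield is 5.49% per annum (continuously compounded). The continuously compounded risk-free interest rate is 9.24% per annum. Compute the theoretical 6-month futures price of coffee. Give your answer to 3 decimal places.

Net carry = r + u − y = 0.0924 + 0.0339 − 0.0549 = 0.0714
F = S·e^((r+u−y)T) = 1.950 · e^(0.0714 × 6/12) = 1.950 · e^0.035700
= 1.950 × 1.036345 = $2.021 per pound

$2.021 per pound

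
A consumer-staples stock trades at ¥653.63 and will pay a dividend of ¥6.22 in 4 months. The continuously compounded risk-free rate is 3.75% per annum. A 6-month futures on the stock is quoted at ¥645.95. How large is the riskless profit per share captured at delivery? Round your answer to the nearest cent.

PV(dividends) I = 6.22·e^(−0.0375·4/12) = 6.1427
Fair futures F* = (S − I)·e^(rT) = (653.63 − 6.1427)·e^0.018750 = 647.4873 × 1.018927 = 659.7423
Market ¥645.95 < fair 659.7423: forward underpriced → reverse cash-and-carry (short the stock, invest proceeds at r, pay the dividends, go long the forward).
Profit at T = |F_mkt − F*| = |645.95 − 659.7423| = ¥13.79 per share

¥13.79 per share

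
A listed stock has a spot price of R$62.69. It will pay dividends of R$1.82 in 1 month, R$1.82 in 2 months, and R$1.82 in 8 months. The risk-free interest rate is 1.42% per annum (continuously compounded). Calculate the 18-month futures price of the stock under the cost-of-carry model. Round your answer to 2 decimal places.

R$58.49

PV(dividends) I = 1.82·e^(−0.0142·1/12) + 1.82·e^(−0.0142·2/12) + 1.82·e^(−0.0142·8/12)
I = 1.8178 + 1.8157 + 1.8029 = 5.4364
F = (S − I)·e^(rT) = (62.69 − 5.4364) · e^(0.0142·18/12)
= 57.2536 · e^0.021300 = 57.2536 × 1.021528 = R$58.49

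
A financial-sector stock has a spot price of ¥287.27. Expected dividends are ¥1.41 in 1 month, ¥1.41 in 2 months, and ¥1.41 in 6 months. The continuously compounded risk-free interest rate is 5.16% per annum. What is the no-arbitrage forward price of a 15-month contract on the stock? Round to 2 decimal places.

¥301.96

PV(dividends) I = 1.41·e^(−0.0516·1/12) + 1.41·e^(−0.0516·2/12) + 1.41·e^(−0.0516·6/12)
I = 1.4040 + 1.3979 + 1.3741 = 4.1760
F = (S − I)·e^(rT) = (287.27 − 4.1760) · e^(0.0516·15/12)
= 283.0940 · e^0.064500 = 283.0940 × 1.066626 = ¥301.96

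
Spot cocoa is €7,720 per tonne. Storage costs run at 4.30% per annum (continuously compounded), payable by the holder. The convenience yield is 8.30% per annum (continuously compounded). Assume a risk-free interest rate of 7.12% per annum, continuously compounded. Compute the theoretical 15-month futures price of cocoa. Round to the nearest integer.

Net carry = r + u − y = 0.0712 + 0.0430 − 0.0830 = 0.0312
F = S·e^((r+u−y)T) = 7720 · e^(0.0312 × 15/12) = 7720 · e^0.039000
= 7720 × 1.039770 = €8,027 per tonne

€8,027 per tonne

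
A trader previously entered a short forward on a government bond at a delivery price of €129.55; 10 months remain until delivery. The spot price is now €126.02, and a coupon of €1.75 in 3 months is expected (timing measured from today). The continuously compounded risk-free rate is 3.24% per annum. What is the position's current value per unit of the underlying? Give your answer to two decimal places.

€1.81

PV(remaining coupons) I = 1.75·e^(−0.0324·3/12) = 1.7359
Current forward F = (S − I)·e^(rT) = (126.02 − 1.7359)·e^(0.0324·10/12) = 124.2841 × 1.027368 = 127.6855
Value (long) = (F − K)·e^(−rT) = (127.6855 − 129.55) × 0.973361 = -1.8148
Short position value = −(long value) = €1.81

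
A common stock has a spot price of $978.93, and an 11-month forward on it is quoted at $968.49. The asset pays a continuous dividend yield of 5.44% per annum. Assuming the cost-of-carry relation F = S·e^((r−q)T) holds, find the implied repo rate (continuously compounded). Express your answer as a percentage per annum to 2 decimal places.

4.27%

From F = S·e^((r−q)T): (r − q) = ln(F/S)/T
ln(968.49/978.93) = ln(0.989335) = -0.010722
(r − q) = -0.010722 / (11/12) = -0.011697
r = ln(F/S)/T + q = -0.011697 + 0.0544 = 0.042703
r = 4.27%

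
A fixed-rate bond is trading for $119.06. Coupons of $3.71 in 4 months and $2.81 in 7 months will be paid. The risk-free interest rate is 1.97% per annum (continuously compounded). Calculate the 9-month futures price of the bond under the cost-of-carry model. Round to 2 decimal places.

$114.27

PV(coupons) I = 3.71·e^(−0.0197·4/12) + 2.81·e^(−0.0197·7/12)
I = 3.6857 + 2.7779 = 6.4636
F = (S − I)·e^(rT) = (119.06 − 6.4636) · e^(0.0197·9/12)
= 112.5964 · e^0.014775 = 112.5964 × 1.014885 = $114.27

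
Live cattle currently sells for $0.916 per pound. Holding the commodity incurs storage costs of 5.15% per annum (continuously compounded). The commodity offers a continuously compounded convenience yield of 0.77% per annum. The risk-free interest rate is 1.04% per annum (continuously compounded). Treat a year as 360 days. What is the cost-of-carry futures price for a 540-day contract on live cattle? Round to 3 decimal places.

Net carry = r + u − y = 0.0104 + 0.0515 − 0.0077 = 0.0542
F = S·e^((r+u−y)T) = 0.916 · e^(0.0542 × 540/360) = 0.916 · e^0.081300
= 0.916 × 1.084696 = $0.994 per pound

$0.994 per pound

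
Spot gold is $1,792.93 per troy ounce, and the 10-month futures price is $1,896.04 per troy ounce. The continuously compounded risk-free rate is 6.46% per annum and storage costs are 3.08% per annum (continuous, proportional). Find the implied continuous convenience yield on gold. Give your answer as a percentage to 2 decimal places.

F = S·e^((r+u−y)T) ⇒ (r+u−y) = ln(F/S)/T
ln(1896.04/1792.93) = 0.055916; /T ⇒ 0.067099
y = r + u − ln(F/S)/T = 0.0646 + 0.0308 − 0.067099 = 0.028301
y = 2.83%

2.83%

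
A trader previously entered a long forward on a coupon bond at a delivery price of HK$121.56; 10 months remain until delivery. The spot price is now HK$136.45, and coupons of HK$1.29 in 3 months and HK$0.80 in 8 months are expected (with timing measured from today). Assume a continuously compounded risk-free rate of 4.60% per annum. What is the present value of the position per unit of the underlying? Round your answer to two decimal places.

PV(remaining coupons) I = 1.29·e^(−0.0460·3/12) + 0.80·e^(−0.0460·8/12) = 2.0511
Current forward F = (S − I)·e^(rT) = (136.45 − 2.0511)·e^(0.0460·10/12) = 134.3989 × 1.039078 = 139.6509
Value (long) = (F − K)·e^(−rT) = (139.6509 − 121.56) × 0.962392 = 17.4105
Value = HK$17.41

HK$17.41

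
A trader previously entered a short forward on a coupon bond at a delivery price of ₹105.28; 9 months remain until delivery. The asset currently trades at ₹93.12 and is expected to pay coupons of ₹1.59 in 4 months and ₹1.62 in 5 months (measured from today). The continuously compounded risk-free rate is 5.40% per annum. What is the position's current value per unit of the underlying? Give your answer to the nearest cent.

PV(remaining coupons) I = 1.59·e^(−0.0540·4/12) + 1.62·e^(−0.0540·5/12) = 3.1456
Current forward F = (S − I)·e^(rT) = (93.12 − 3.1456)·e^(0.0540·9/12) = 89.9744 × 1.041331 = 93.6931
Value (long) = (F − K)·e^(−rT) = (93.6931 − 105.28) × 0.960309 = -11.1270
Short position value = −(long value) = ₹11.13

₹11.13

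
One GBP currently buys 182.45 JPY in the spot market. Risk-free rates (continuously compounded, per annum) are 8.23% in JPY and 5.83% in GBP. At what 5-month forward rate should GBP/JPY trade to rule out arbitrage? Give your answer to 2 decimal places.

F = S·e^((r_JPY − r_GBP)T) = 182.45 · e^((0.0823 − 0.0583) × 5/12)
= 182.45 · e^0.010000 = 182.45 × 1.010050
F = 184.28 JPY per GBP

184.28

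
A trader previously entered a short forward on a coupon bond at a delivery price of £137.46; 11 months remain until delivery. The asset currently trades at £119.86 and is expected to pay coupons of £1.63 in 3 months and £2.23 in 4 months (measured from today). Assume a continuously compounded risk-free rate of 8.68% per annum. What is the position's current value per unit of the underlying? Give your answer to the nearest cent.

PV(remaining coupons) I = 1.63·e^(−0.0868·3/12) + 2.23·e^(−0.0868·4/12) = 3.7614
Current forward F = (S − I)·e^(rT) = (119.86 − 3.7614)·e^(0.0868·11/12) = 116.0986 × 1.082818 = 125.7137
Value (long) = (F − K)·e^(−rT) = (125.7137 − 137.46) × 0.923516 = -10.8479
Short position value = −(long value) = £10.85

£10.85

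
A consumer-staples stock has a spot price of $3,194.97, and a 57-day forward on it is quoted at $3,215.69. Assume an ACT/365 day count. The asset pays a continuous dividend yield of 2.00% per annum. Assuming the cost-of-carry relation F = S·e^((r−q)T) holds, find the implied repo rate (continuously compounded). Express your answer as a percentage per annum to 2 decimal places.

6.14%

From F = S·e^((r−q)T): (r − q) = ln(F/S)/T
ln(3215.69/3194.97) = ln(1.006485) = 0.006464
(r − q) = 0.006464 / (57/365) = 0.041392
r = ln(F/S)/T + q = 0.041392 + 0.0200 = 0.061392
r = 6.14%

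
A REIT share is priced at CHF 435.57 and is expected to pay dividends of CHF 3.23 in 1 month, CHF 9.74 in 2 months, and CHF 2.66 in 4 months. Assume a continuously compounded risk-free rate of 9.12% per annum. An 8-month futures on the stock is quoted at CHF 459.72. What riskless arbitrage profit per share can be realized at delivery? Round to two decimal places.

PV(dividends) I = 3.23·e^(−0.0912·1/12) + 9.74·e^(−0.0912·2/12) + 2.66·e^(−0.0912·4/12) = 15.3790
Fair futures F* = (S − I)·e^(rT) = (435.57 − 15.3790)·e^0.060800 = 420.1910 × 1.062686 = 446.5311
Market CHF 459.72 > fair 446.5311: forward overpriced → cash-and-carry (borrow at r, buy the stock and collect the dividends, short the forward).
Profit at T = |F_mkt − F*| = |459.72 − 446.5311| = CHF 13.19 per share

CHF 13.19 per share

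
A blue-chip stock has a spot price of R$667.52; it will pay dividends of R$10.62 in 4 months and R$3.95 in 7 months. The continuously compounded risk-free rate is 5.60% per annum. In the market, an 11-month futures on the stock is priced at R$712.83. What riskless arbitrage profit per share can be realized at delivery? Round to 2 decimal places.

R$25.15 per share

PV(dividends) I = 10.62·e^(−0.0560·4/12) + 3.95·e^(−0.0560·7/12) = 14.2467
Fair futures F* = (S − I)·e^(rT) = (667.52 − 14.2467)·e^0.051333 = 653.2733 × 1.052673 = 687.6832
Market R$712.83 > fair 687.6832: forward overpriced → cash-and-carry (borrow at r, buy the stock and collect the dividends, short the forward).
Profit at T = |F_mkt − F*| = |712.83 − 687.6832| = R$25.15 per share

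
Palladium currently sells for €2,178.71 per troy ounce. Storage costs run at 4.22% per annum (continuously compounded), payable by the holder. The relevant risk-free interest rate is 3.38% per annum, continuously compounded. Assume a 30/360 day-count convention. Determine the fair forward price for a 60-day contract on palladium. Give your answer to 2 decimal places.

€2,206.48 per troy ounce

Net carry = r + u − y = 0.0338 + 0.0422 − 0.0000 = 0.0760
F = S·e^((r+u−y)T) = 2178.71 · e^(0.0760 × 60/360) = 2178.71 · e^0.01266667
= 2178.71 × 1.01274723 = €2,206.48 per troy ounce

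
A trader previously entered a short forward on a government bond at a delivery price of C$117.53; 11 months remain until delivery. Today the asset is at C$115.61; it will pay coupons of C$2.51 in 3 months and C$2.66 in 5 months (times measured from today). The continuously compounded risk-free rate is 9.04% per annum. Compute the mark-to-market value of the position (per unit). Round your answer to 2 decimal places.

PV(remaining coupons) I = 2.51·e^(−0.0904·3/12) + 2.66·e^(−0.0904·5/12) = 5.0156
Current forward F = (S − I)·e^(rT) = (115.61 − 5.0156)·e^(0.0904·11/12) = 110.5944 × 1.086397 = 120.1494
Value (long) = (F − K)·e^(−rT) = (120.1494 − 117.53) × 0.920474 = 2.4111
Short position value = −(long value) = -C$2.41

-C$2.41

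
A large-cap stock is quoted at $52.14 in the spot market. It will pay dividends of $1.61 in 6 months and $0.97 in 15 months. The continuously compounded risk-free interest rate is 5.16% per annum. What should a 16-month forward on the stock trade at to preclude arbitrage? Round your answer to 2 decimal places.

$53.20

PV(dividends) I = 1.61·e^(−0.0516·6/12) + 0.97·e^(−0.0516·15/12)
I = 1.5690 + 0.9094 = 2.4784
F = (S − I)·e^(rT) = (52.14 − 2.4784) · e^(0.0516·16/12)
= 49.6616 · e^0.068800 = 49.6616 × 1.071222 = $53.20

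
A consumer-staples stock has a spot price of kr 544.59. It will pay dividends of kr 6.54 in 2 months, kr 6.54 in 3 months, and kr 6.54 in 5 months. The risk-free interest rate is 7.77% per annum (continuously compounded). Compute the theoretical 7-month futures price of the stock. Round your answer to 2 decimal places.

kr 549.75

PV(dividends) I = 6.54·e^(−0.0777·2/12) + 6.54·e^(−0.0777·3/12) + 6.54·e^(−0.0777·5/12)
I = 6.4559 + 6.4142 + 6.3317 = 19.2018
F = (S − I)·e^(rT) = (544.59 − 19.2018) · e^(0.0777·7/12)
= 525.3882 · e^0.045325 = 525.3882 × 1.046368 = kr 549.75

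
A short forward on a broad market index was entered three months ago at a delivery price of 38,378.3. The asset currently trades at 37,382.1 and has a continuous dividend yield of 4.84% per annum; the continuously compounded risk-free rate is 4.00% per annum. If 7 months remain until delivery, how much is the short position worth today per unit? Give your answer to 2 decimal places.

1151.73

Current fair forward for the remaining 7 months: F = S·e^((r − q)·T), (r − q) = 0.0400 − 0.0484 = -0.0084
F = 37382.1 · e^(-0.0084 × 7/12) = 37382.1 × 0.99511199 = 37199.3759
Value of long forward = (F − K)·e^(−rT) = (37199.3759 − 38378.3) · e^(−0.0400·7/12)
= -1178.9241 × 0.97693678 = -1151.73
Short position value = −(long value) = 1151.73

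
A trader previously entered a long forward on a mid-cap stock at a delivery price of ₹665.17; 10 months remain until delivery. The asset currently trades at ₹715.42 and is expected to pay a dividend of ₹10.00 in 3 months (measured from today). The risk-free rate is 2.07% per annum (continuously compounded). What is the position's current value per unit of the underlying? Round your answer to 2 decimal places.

PV(remaining dividends) I = 10.00·e^(−0.0207·3/12) = 9.9484
Current forward F = (S − I)·e^(rT) = (715.42 − 9.9484)·e^(0.0207·10/12) = 705.4716 × 1.017400 = 717.7468
Value (long) = (F − K)·e^(−rT) = (717.7468 − 665.17) × 0.982898 = 51.6776
Value = ₹51.68

₹51.68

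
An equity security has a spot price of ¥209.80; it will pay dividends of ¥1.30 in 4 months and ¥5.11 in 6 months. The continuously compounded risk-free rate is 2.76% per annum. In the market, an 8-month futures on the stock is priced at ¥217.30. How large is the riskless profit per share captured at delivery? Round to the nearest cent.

PV(dividends) I = 1.30·e^(−0.0276·4/12) + 5.11·e^(−0.0276·6/12) = 6.3281
Fair futures F* = (S − I)·e^(rT) = (209.80 − 6.3281)·e^0.018400 = 203.4719 × 1.018570 = 207.2504
Market ¥217.30 > fair 207.2504: forward overpriced → cash-and-carry (borrow at r, buy the stock and collect the dividends, short the forward).
Profit at T = |F_mkt − F*| = |217.30 − 207.2504| = ¥10.05 per share

¥10.05 per share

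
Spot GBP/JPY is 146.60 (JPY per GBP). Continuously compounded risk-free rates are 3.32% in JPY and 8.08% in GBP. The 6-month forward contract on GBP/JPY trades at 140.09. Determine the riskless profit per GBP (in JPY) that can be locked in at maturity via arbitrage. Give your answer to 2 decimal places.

Fair forward: F* = S·e^(carry·T), with carry = (r_JPY − r_GBP) = 0.0332 − 0.0808 = -0.0476
F* = 146.60 · e^(-0.0476 × 6/12) = 146.60 · e^-0.023800 = 146.60 × 0.976481 = 143.1521
Market 140.09 < fair 143.1521: forward underpriced → reverse cash-and-carry (short spot, go long the forward).
At maturity, profit = |F_mkt − F*| = |140.09 − 143.1521| = 3.06 per GBP (in JPY)

3.06 per GBP (in JPY)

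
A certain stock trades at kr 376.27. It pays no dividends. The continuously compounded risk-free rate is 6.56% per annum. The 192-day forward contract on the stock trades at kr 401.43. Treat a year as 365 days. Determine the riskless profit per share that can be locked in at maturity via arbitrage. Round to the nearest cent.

kr 11.95 per share

Fair forward: F* = S·e^(carry·T), with carry = r = 0.0656
F* = 376.27 · e^(0.0656 × 192/365) = 376.27 · e^0.034507 = 376.27 × 1.035109 = kr 389.4805
Market kr 401.43 > fair kr 389.4805: forward overpriced → cash-and-carry (buy spot, short the forward).
At maturity, profit = |F_mkt − F*| = |401.43 − 389.4805| = kr 11.95 per share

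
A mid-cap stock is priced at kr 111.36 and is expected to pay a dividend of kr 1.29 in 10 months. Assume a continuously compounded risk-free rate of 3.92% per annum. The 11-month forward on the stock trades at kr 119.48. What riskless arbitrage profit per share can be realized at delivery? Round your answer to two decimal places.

kr 5.34 per share

PV(dividends) I = 1.29·e^(−0.0392·10/12) = 1.2485
Fair forward F* = (S − I)·e^(rT) = (111.36 − 1.2485)·e^0.035933 = 110.1115 × 1.036586 = 114.1400
Market kr 119.48 > fair 114.1400: forward overpriced → cash-and-carry (borrow at r, buy the stock and collect the dividends, short the forward).
Profit at T = |F_mkt − F*| = |119.48 − 114.1400| = kr 5.34 per share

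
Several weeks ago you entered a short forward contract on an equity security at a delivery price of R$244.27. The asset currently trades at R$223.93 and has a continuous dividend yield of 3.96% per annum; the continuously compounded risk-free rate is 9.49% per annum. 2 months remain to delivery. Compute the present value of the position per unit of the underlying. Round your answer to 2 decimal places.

Current fair forward for the remaining 2 months: F = S·e^((r − q)·T), (r − q) = 0.0949 − 0.0396 = 0.0553
F = 223.93 · e^(0.0553 × 2/12) = 223.93 × 1.009259 = 226.0034
Value of long forward = (F − K)·e^(−rT) = (226.0034 − 244.27) · e^(−0.0949·2/12)
= -18.2666 × 0.984308 = -17.98
Short position value = −(long value) = R$17.98

R$17.98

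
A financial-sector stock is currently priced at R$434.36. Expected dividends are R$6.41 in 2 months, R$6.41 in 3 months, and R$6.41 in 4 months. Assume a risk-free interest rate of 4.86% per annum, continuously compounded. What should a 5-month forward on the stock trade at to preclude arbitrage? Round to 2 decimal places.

PV(dividends) I = 6.41·e^(−0.0486·2/12) + 6.41·e^(−0.0486·3/12) + 6.41·e^(−0.0486·4/12)
I = 6.3583 + 6.3326 + 6.3070 = 18.9979
F = (S − I)·e^(rT) = (434.36 − 18.9979) · e^(0.0486·5/12)
= 415.3621 · e^0.020250 = 415.3621 × 1.020456 = R$423.86

R$423.86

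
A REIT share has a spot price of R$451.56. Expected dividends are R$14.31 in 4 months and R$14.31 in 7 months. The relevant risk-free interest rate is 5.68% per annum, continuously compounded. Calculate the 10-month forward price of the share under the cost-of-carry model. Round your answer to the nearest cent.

R$444.21

PV(dividends) I = 14.31·e^(−0.0568·4/12) + 14.31·e^(−0.0568·7/12)
I = 14.0416 + 13.8436 = 27.8852
F = (S − I)·e^(rT) = (451.56 − 27.8852) · e^(0.0568·10/12)
= 423.6748 · e^0.047333 = 423.6748 × 1.048471 = R$444.21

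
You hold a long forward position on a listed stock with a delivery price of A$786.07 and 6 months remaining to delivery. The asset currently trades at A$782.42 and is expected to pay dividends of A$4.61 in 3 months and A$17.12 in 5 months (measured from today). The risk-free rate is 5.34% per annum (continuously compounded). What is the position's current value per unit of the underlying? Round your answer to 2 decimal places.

-A$4.23

PV(remaining dividends) I = 4.61·e^(−0.0534·3/12) + 17.12·e^(−0.0534·5/12) = 21.2922
Current forward F = (S − I)·e^(rT) = (782.42 − 21.2922)·e^(0.0534·6/12) = 761.1278 × 1.027060 = 781.7239
Value (long) = (F − K)·e^(−rT) = (781.7239 − 786.07) × 0.973653 = -4.2316
Value = -A$4.23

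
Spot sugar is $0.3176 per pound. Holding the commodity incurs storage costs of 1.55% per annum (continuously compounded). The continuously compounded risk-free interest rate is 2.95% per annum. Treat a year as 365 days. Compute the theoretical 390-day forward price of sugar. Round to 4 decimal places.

$0.3332 per pound

Net carry = r + u − y = 0.0295 + 0.0155 − 0.0000 = 0.0450
F = S·e^((r+u−y)T) = 0.3176 · e^(0.0450 × 390/365) = 0.3176 · e^0.048082
= 0.3176 × 1.049257 = $0.3332 per pound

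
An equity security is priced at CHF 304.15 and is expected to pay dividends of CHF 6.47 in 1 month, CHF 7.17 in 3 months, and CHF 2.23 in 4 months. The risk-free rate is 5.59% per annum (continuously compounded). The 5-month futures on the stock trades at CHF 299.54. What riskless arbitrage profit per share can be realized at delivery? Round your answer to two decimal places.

CHF 4.29 per share

PV(dividends) I = 6.47·e^(−0.0559·1/12) + 7.17·e^(−0.0559·3/12) + 2.23·e^(−0.0559·4/12) = 15.6993
Fair futures F* = (S − I)·e^(rT) = (304.15 − 15.6993)·e^0.023292 = 288.4507 × 1.023565 = 295.2480
Market CHF 299.54 > fair 295.2480: forward overpriced → cash-and-carry (borrow at r, buy the stock and collect the dividends, short the forward).
Profit at T = |F_mkt − F*| = |299.54 − 295.2480| = CHF 4.29 per share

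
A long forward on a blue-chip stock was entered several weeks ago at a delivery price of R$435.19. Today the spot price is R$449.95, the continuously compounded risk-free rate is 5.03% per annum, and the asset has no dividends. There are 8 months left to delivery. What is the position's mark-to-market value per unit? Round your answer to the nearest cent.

Current fair forward for the remaining 8 months: F = S·e^(r·T), r = 0.0503
F = 449.95 · e^(0.0503 × 8/12) = 449.95 × 1.034102 = 465.2942
Value of long forward = (F − K)·e^(−rT) = (465.2942 − 435.19) · e^(−0.0503·8/12)
= 30.1042 × 0.967023 = 29.11

R$29.11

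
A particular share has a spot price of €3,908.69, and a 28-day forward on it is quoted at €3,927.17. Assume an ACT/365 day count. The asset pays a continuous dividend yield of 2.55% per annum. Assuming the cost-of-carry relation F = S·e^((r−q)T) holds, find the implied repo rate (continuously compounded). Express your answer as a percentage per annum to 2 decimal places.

From F = S·e^((r−q)T): (r − q) = ln(F/S)/T
ln(3927.17/3908.69) = ln(1.004728) = 0.004717
(r − q) = 0.004717 / (28/365) = 0.061489
r = ln(F/S)/T + q = 0.061489 + 0.0255 = 0.086989
r = 8.70%

8.70%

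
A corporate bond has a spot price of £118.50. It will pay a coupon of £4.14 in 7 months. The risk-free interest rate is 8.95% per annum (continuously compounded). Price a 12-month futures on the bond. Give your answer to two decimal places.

£125.30

PV(coupons) I = 4.14·e^(−0.0895·7/12)
I = 3.9294
F = (S − I)·e^(rT) = (118.50 − 3.9294) · e^(0.0895·12/12)
= 114.5706 · e^0.089500 = 114.5706 × 1.093627 = £125.30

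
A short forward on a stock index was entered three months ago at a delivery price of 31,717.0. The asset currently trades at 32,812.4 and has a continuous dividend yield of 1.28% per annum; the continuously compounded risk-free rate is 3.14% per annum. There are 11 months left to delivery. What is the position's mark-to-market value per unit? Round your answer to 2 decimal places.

-1612.56

Current fair forward for the remaining 11 months: F = S·e^((r − q)·T), (r − q) = 0.0314 − 0.0128 = 0.0186
F = 32812.4 · e^(0.0186 × 11/12) = 32812.4 × 1.01719618 = 33376.6479
Value of long forward = (F − K)·e^(−rT) = (33376.6479 − 31717.0) · e^(−0.0314·11/12)
= 1659.6479 × 0.97162696 = 1612.56
Short position value = −(long value) = -1612.56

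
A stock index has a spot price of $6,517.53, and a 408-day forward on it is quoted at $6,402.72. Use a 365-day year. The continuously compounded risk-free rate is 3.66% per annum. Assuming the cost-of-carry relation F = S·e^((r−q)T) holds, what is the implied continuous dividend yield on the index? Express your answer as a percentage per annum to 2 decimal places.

5.25%

From F = S·e^((r−q)T): (r − q) = ln(F/S)/T
ln(6402.72/6517.53) = ln(0.982384) = -0.017773
(r − q) = -0.017773 / (408/365) = -0.015900
q = r − ln(F/S)/T = 0.0366 + 0.015900 = 0.052500
q = 5.25%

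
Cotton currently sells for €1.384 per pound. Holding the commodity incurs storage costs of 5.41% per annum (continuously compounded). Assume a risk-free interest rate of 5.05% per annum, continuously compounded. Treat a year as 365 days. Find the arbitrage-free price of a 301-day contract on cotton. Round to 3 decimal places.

Net carry = r + u − y = 0.0505 + 0.0541 − 0.0000 = 0.1046
F = S·e^((r+u−y)T) = 1.384 · e^(0.1046 × 301/365) = 1.384 · e^0.086259
= 1.384 × 1.090089 = €1.509 per pound

€1.509 per pound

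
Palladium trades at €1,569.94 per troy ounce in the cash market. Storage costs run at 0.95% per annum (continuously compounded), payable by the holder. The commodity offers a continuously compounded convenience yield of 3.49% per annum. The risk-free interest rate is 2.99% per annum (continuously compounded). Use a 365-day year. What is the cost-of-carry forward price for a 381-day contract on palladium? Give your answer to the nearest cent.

€1,577.33 per troy ounce

Net carry = r + u − y = 0.0299 + 0.0095 − 0.0349 = 0.0045
F = S·e^((r+u−y)T) = 1569.94 · e^(0.0045 × 381/365) = 1569.94 · e^0.00469726
= 1569.94 × 1.00470831 = €1,577.33 per troy ounce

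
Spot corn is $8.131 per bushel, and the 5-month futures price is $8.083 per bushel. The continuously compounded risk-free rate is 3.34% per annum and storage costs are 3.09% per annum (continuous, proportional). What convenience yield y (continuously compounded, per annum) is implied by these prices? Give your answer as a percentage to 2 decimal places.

F = S·e^((r+u−y)T) ⇒ (r+u−y) = ln(F/S)/T
ln(8.083/8.131) = -0.005921; /T ⇒ -0.014210
y = r + u − ln(F/S)/T = 0.0334 + 0.0309 + 0.014210 = 0.078510
y = 7.85%

7.85%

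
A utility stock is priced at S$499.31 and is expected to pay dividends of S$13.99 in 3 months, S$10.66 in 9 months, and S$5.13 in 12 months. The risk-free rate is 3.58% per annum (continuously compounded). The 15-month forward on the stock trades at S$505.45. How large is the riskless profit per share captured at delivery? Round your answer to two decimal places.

S$13.82 per share

PV(dividends) I = 13.99·e^(−0.0358·3/12) + 10.66·e^(−0.0358·9/12) + 5.13·e^(−0.0358·12/12) = 29.1925
Fair forward F* = (S − I)·e^(rT) = (499.31 − 29.1925)·e^0.044750 = 470.1175 × 1.045766 = 491.6329
Market S$505.45 > fair 491.6329: forward overpriced → cash-and-carry (borrow at r, buy the stock and collect the dividends, short the forward).
Profit at T = |F_mkt − F*| = |505.45 − 491.6329| = S$13.82 per share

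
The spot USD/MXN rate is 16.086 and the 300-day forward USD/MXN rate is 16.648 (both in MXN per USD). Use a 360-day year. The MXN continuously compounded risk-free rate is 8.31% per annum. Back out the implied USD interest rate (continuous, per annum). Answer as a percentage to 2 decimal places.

F = S·e^((r_MXN − r_USD)T) ⇒ r_USD = r_MXN − ln(F/S)/T
ln(16.648/16.086) = 0.034341; /(300/360) = 0.041209
r_USD = 0.0831 − 0.041209 = 0.041891
r_USD = 4.19%

4.19%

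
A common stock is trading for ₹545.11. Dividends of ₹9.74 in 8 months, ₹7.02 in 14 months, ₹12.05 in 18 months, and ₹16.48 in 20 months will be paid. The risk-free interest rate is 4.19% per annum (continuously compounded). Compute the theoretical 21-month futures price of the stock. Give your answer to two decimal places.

₹540.48

PV(dividends) I = 9.74·e^(−0.0419·8/12) + 7.02·e^(−0.0419·14/12) + 12.05·e^(−0.0419·18/12) + 16.48·e^(−0.0419·20/12)
I = 9.4717 + 6.6851 + 11.3160 + 15.3684 = 42.8412
F = (S − I)·e^(rT) = (545.11 − 42.8412) · e^(0.0419·21/12)
= 502.2688 · e^0.073325 = 502.2688 × 1.076080 = ₹540.48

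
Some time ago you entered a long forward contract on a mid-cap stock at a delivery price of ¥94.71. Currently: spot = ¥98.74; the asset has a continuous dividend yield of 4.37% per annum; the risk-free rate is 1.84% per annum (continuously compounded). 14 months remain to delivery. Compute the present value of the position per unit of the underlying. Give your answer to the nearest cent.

Current fair forward for the remaining 14 months: F = S·e^((r − q)·T), (r − q) = 0.0184 − 0.0437 = -0.0253
F = 98.74 · e^(-0.0253 × 14/12) = 98.74 × 0.970915 = 95.8681
Value of long forward = (F − K)·e^(−rT) = (95.8681 − 94.71) · e^(−0.0184·14/12)
= 1.1581 × 0.978762 = 1.13

¥1.13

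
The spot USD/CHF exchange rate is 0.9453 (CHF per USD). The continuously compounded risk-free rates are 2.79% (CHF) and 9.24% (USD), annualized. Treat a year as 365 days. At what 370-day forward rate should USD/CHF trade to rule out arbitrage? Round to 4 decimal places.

0.8855

F = S·e^((r_CHF − r_USD)T) = 0.9453 · e^((0.0279 − 0.0924) × 370/365)
= 0.9453 · e^-0.065384 = 0.9453 × 0.936708
F = 0.8855 CHF per USD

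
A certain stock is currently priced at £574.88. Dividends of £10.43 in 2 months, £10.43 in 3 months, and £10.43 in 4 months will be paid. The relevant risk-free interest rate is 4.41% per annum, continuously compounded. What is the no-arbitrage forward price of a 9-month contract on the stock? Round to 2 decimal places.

£562.22

PV(dividends) I = 10.43·e^(−0.0441·2/12) + 10.43·e^(−0.0441·3/12) + 10.43·e^(−0.0441·4/12)
I = 10.3536 + 10.3156 + 10.2778 = 30.9470
F = (S − I)·e^(rT) = (574.88 − 30.9470) · e^(0.0441·9/12)
= 543.9330 · e^0.033075 = 543.9330 × 1.033628 = £562.22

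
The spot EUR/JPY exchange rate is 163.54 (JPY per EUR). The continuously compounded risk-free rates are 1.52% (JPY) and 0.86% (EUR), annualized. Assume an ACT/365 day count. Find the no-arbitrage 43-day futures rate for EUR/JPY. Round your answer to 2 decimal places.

163.67

F = S·e^((r_JPY − r_EUR)T) = 163.54 · e^((0.0152 − 0.0086) × 43/365)
= 163.54 · e^0.000778 = 163.54 × 1.000778
F = 163.67 JPY per EUR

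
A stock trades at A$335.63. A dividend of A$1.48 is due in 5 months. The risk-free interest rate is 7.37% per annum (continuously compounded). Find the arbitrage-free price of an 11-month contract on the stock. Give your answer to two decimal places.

A$357.55

PV(dividends) I = 1.48·e^(−0.0737·5/12)
I = 1.4352
F = (S − I)·e^(rT) = (335.63 − 1.4352) · e^(0.0737·11/12)
= 334.1948 · e^0.067558 = 334.1948 × 1.069892 = A$357.55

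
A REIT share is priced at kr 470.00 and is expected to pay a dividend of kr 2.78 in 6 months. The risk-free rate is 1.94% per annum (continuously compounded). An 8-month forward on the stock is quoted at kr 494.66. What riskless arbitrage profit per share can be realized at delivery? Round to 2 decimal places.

kr 21.33 per share

PV(dividends) I = 2.78·e^(−0.0194·6/12) = 2.7532
Fair forward F* = (S − I)·e^(rT) = (470.00 − 2.7532)·e^0.012933 = 467.2468 × 1.013017 = 473.3290
Market kr 494.66 > fair 473.3290: forward overpriced → cash-and-carry (borrow at r, buy the stock and collect the dividends, short the forward).
Profit at T = |F_mkt − F*| = |494.66 − 473.3290| = kr 21.33 per share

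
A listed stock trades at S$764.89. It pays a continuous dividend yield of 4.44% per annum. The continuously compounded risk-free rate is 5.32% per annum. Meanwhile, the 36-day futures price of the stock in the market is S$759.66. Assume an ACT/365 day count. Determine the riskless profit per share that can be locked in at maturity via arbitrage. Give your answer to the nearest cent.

S$5.89 per share

Fair futures: F* = S·e^(carry·T), with carry = (r − q) = 0.0532 − 0.0444 = 0.0088
F* = 764.89 · e^(0.0088 × 36/365) = 764.89 · e^0.000868 = 764.89 × 1.000868 = S$765.5539
Market S$759.66 < fair S$765.5539: forward underpriced → reverse cash-and-carry (short spot, go long the forward).
At maturity, profit = |F_mkt − F*| = |759.66 − 765.5539| = S$5.89 per share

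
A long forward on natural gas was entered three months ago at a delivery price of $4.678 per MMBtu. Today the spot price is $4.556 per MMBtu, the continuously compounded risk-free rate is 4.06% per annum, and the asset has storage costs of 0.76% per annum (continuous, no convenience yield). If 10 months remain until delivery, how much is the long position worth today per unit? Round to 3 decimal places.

Current fair forward for the remaining 10 months: F = S·e^((r + u)·T), (r + u) = 0.0406 + 0.0076 = 0.0482
F = 4.556 · e^(0.0482 × 10/12) = 4.556 × 1.040984 = 4.7427
Value of long forward = (F − K)·e^(−rT) = (4.7427 − 4.678) · e^(−0.0406·10/12)
= 0.0647 × 0.966733 = 0.063

$0.063 per MMBtu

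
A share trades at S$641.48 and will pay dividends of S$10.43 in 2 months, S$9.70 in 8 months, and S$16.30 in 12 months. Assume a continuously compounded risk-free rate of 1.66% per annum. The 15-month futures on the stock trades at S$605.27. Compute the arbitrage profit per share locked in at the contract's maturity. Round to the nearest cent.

PV(dividends) I = 10.43·e^(−0.0166·2/12) + 9.70·e^(−0.0166·8/12) + 16.30·e^(−0.0166·12/12) = 36.0261
Fair futures F* = (S − I)·e^(rT) = (641.48 − 36.0261)·e^0.020750 = 605.4539 × 1.020967 = 618.1485
Market S$605.27 < fair 618.1485: forward underpriced → reverse cash-and-carry (short the stock, invest proceeds at r, pay the dividends, go long the forward).
Profit at T = |F_mkt − F*| = |605.27 − 618.1485| = S$12.88 per share

S$12.88 per share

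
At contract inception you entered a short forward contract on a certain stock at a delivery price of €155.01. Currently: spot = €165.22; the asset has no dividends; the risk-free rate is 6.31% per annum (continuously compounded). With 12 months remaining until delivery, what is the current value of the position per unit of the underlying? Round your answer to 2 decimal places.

Current fair forward for the remaining 12 months: F = S·e^(r·T), r = 0.0631
F = 165.22 · e^(0.0631 × 12/12) = 165.22 × 1.065133 = 175.9813
Value of long forward = (F − K)·e^(−rT) = (175.9813 − 155.01) · e^(−0.0631·12/12)
= 20.9713 × 0.938850 = 19.69
Short position value = −(long value) = -€19.69

-€19.69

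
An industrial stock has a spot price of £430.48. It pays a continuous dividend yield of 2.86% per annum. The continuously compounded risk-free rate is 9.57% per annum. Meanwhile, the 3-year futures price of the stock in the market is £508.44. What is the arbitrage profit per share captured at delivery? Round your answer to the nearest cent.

Fair futures: F* = S·e^(carry·T), with carry = (r − q) = 0.0957 − 0.0286 = 0.0671
F* = 430.48 · e^(0.0671 × 3) = 430.48 · e^0.201300 = 430.48 × 1.222992 = £526.4736
Market £508.44 < fair £526.4736: forward underpriced → reverse cash-and-carry (short spot, go long the forward).
At maturity, profit = |F_mkt − F*| = |508.44 − 526.4736| = £18.03 per share

£18.03 per share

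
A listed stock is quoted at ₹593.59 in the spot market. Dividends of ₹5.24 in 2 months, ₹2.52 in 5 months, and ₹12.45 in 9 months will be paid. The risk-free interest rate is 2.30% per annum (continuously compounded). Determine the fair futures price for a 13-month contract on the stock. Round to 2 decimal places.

PV(dividends) I = 5.24·e^(−0.0230·2/12) + 2.52·e^(−0.0230·5/12) + 12.45·e^(−0.0230·9/12)
I = 5.2200 + 2.4960 + 12.2371 = 19.9531
F = (S − I)·e^(rT) = (593.59 − 19.9531) · e^(0.0230·13/12)
= 573.6369 · e^0.024917 = 573.6369 × 1.025230 = ₹588.11

₹588.11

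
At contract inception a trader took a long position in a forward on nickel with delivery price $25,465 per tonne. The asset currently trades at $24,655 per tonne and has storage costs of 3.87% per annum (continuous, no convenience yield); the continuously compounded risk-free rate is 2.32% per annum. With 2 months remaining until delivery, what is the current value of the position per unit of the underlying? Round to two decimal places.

-$552.19 per tonne

Current fair forward for the remaining 2 months: F = S·e^((r + u)·T), (r + u) = 0.0232 + 0.0387 = 0.0619
F = 24655 · e^(0.0619 × 2/12) = 24655 × 1.01037007 = 24910.6741
Value of long forward = (F − K)·e^(−rT) = (24910.6741 − 25465) · e^(−0.0232·2/12)
= -554.3259 × 0.99614080 = -552.19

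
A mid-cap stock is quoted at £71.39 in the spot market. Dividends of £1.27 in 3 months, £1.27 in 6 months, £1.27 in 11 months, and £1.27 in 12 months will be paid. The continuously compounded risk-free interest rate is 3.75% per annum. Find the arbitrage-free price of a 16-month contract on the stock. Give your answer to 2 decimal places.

PV(dividends) I = 1.27·e^(−0.0375·3/12) + 1.27·e^(−0.0375·6/12) + 1.27·e^(−0.0375·11/12) + 1.27·e^(−0.0375·12/12)
I = 1.2581 + 1.2464 + 1.2271 + 1.2233 = 4.9549
F = (S − I)·e^(rT) = (71.39 − 4.9549) · e^(0.0375·16/12)
= 66.4351 · e^0.050000 = 66.4351 × 1.051271 = £69.84

£69.84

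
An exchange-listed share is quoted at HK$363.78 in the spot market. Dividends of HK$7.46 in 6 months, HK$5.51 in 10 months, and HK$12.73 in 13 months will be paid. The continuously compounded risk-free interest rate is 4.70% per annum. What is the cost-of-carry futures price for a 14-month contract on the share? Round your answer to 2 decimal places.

PV(dividends) I = 7.46·e^(−0.0470·6/12) + 5.51·e^(−0.0470·10/12) + 12.73·e^(−0.0470·13/12)
I = 7.2867 + 5.2984 + 12.0981 = 24.6832
F = (S − I)·e^(rT) = (363.78 − 24.6832) · e^(0.0470·14/12)
= 339.0968 · e^0.054833 = 339.0968 × 1.056364 = HK$358.21

HK$358.21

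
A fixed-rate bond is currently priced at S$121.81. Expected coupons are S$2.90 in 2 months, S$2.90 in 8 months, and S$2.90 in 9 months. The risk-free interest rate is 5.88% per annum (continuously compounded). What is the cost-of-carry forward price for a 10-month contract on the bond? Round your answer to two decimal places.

S$119.07

PV(coupons) I = 2.90·e^(−0.0588·2/12) + 2.90·e^(−0.0588·8/12) + 2.90·e^(−0.0588·9/12)
I = 2.8717 + 2.7885 + 2.7749 = 8.4351
F = (S − I)·e^(rT) = (121.81 − 8.4351) · e^(0.0588·10/12)
= 113.3749 · e^0.049000 = 113.3749 × 1.050220 = S$119.07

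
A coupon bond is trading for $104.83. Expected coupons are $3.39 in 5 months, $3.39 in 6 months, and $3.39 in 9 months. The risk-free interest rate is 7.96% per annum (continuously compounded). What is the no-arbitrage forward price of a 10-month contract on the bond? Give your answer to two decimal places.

PV(coupons) I = 3.39·e^(−0.0796·5/12) + 3.39·e^(−0.0796·6/12) + 3.39·e^(−0.0796·9/12)
I = 3.2794 + 3.2577 + 3.1935 = 9.7306
F = (S − I)·e^(rT) = (104.83 − 9.7306) · e^(0.0796·10/12)
= 95.0994 · e^0.066333 = 95.0994 × 1.068582 = $101.62

$101.62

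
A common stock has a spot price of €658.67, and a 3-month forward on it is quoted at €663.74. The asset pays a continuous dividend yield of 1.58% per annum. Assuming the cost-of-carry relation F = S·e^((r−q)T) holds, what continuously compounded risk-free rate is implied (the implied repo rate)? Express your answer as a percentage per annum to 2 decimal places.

4.65%

From F = S·e^((r−q)T): (r − q) = ln(F/S)/T
ln(663.74/658.67) = ln(1.007697) = 0.007668
(r − q) = 0.007668 / (3/12) = 0.030672
r = ln(F/S)/T + q = 0.030672 + 0.0158 = 0.046472
r = 4.65%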